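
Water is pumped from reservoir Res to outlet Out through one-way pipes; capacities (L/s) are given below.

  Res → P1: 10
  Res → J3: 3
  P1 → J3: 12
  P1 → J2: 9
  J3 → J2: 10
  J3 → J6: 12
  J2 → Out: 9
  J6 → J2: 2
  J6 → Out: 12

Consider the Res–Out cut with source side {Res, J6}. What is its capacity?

27

Edges leaving {Res, J6}: Res→P1 (10), Res→J3 (3), J6→J2 (2), J6→Out (12).
Cut capacity = 10 + 3 + 2 + 12 = 27.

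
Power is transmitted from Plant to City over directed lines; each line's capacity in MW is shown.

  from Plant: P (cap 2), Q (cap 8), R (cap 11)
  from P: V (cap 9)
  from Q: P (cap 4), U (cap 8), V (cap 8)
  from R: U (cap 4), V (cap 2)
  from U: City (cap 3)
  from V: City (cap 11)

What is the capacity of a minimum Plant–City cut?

Augment Plant→P→V→City: bottleneck 2, flow now 2.
Augment Plant→Q→U→City: bottleneck 3, flow now 5.
Augment Plant→Q→V→City: bottleneck 5, flow now 10.
Augment Plant→R→V→City: bottleneck 2, flow now 12.
Augment Plant→R→U→Q→V→City: bottleneck 2, flow now 14. (uses reverse residual edge)
No augmenting path remains; maximum flow = 14.
By max-flow min-cut, the minimum cut capacity equals the max flow.
In the residual graph, reachable from Plant: {Plant, P, Q, R, U, V}.
Min-cut edges: U→City (3), V→City (11); capacity 3 + 11 = 14.

14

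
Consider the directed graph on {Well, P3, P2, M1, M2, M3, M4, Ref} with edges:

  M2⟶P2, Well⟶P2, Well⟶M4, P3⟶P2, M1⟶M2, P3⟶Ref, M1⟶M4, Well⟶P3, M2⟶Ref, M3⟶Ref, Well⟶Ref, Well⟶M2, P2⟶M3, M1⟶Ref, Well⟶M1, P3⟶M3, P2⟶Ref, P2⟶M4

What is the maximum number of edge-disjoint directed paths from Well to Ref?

Assign every edge capacity 1; by Menger, the answer equals the max flow.
Path Well→Ref (+1); total 1.
Path Well→P3→Ref (+1); total 2.
Path Well→P2→Ref (+1); total 3.
Path Well→M1→Ref (+1); total 4.
Path Well→M2→Ref (+1); total 5.
No residual Well→Ref path; max flow = 5.
Certifying cut of size 5: {Well→M1, Well→M2, Well→P2, Well→P3, Well→Ref}.

5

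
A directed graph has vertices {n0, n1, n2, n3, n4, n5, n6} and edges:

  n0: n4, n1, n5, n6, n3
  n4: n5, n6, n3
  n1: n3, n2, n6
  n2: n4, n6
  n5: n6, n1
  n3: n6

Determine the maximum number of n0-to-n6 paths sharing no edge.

5

Assign every edge capacity 1; by Menger, the answer equals the max flow.
Path n0→n6 (+1); total 1.
Path n0→n1→n6 (+1); total 2.
Path n0→n3→n6 (+1); total 3.
Path n0→n4→n6 (+1); total 4.
Path n0→n5→n6 (+1); total 5.
No residual n0→n6 path; max flow = 5.
Certifying cut of size 5: {n0→n1, n0→n3, n0→n4, n0→n5, n0→n6}.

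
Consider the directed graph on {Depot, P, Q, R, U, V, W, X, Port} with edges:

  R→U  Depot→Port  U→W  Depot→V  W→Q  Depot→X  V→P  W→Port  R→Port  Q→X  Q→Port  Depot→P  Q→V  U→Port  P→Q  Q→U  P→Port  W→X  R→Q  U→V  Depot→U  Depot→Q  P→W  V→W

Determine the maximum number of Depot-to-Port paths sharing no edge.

Assign every edge capacity 1; by Menger, the answer equals the max flow.
Path Depot→Port (+1); total 1.
Path Depot→P→Port (+1); total 2.
Path Depot→Q→Port (+1); total 3.
Path Depot→U→Port (+1); total 4.
Path Depot→V→W→Port (+1); total 5.
No residual Depot→Port path; max flow = 5.
Certifying cut of size 5: {Depot→P, Depot→Port, Depot→Q, Depot→U, Depot→V}.

5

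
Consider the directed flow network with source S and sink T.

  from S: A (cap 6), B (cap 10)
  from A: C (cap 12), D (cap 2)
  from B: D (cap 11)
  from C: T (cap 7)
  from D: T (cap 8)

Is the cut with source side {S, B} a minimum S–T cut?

No — its capacity is 17, but the minimum cut has capacity 14.

Given cut capacity: 6 + 11 = 17.
Augment S→A→C→T: bottleneck 6, flow now 6.
Augment S→B→D→T: bottleneck 8, flow now 14.
No augmenting path remains; maximum flow = 14.
In the residual graph, reachable from S: {S, B, D}.
Min-cut edges: S→A (6), D→T (8); capacity 6 + 8 = 14.
Cut capacity 17 exceeds the max flow 14, so it is not minimum.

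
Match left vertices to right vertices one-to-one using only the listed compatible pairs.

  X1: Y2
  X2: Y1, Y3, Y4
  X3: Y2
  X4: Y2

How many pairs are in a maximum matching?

2

Unit-capacity flow: source→left, listed edges, right→sink; max matching = max flow.
Augmenting path X1→Y2 (+1); matched 1.
Augmenting path X2→Y1 (+1); matched 2.
No augmenting path remains; maximum matching = 2.
König certificate: {X2, Y2} is a vertex cover of size 2 (every listed pair touches it), so no matching can be larger.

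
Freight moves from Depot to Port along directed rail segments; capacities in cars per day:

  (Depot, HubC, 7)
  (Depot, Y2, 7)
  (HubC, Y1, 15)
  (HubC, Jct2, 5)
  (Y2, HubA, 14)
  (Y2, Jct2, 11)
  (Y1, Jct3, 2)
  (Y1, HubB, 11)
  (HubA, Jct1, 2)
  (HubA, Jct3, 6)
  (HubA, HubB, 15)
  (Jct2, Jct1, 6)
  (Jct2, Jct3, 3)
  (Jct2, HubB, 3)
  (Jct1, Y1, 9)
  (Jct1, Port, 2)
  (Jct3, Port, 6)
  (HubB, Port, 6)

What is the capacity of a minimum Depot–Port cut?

Augment Depot→HubC→Y1→Jct3→Port: bottleneck 2, flow now 2.
Augment Depot→HubC→Y1→HubB→Port: bottleneck 5, flow now 7.
Augment Depot→Y2→HubA→Jct1→Port: bottleneck 2, flow now 9.
Augment Depot→Y2→HubA→Jct3→Port: bottleneck 4, flow now 13.
Augment Depot→Y2→HubA→HubB→Port: bottleneck 1, flow now 14.
No augmenting path remains; maximum flow = 14.
By max-flow min-cut, the minimum cut capacity equals the max flow.
In the residual graph, reachable from Depot: {Depot}.
Min-cut edges: Depot→HubC (7), Depot→Y2 (7); capacity 7 + 7 = 14.

14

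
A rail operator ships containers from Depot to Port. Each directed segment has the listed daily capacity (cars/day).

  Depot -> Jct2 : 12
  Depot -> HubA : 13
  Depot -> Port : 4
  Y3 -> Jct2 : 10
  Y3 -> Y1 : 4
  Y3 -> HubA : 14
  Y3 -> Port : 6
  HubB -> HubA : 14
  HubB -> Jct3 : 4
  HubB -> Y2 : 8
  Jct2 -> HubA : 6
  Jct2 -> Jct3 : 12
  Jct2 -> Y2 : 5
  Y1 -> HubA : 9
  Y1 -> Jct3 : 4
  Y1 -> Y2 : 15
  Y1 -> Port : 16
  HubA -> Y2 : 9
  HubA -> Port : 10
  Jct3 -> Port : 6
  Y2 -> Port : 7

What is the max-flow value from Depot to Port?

Augment Depot→Port: bottleneck 4, flow now 4.
Augment Depot→HubA→Port: bottleneck 10, flow now 14.
Augment Depot→Jct2→Jct3→Port: bottleneck 6, flow now 20.
Augment Depot→Jct2→Y2→Port: bottleneck 5, flow now 25.
Augment Depot→HubA→Y2→Port: bottleneck 2, flow now 27.
No augmenting path remains; maximum flow = 27.
In the residual graph, reachable from Depot: {Depot, Jct2, HubA, Jct3, Y2}.
Min-cut edges: Depot→Port (4), HubA→Port (10), Jct3→Port (6), Y2→Port (7); capacity 4 + 10 + 6 + 7 = 27.
This cut is saturated, so no flow can exceed 27.

27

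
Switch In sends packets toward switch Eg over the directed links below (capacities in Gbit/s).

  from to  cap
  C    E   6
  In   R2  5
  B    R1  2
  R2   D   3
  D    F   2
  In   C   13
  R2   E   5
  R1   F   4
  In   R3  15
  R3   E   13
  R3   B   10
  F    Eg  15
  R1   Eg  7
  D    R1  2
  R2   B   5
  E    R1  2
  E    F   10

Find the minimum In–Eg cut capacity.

17

Augment In→R3→B→R1→Eg: bottleneck 2, flow now 2.
Augment In→R3→E→F→Eg: bottleneck 10, flow now 12.
Augment In→R3→E→R1→Eg: bottleneck 2, flow now 14.
Augment In→R2→D→F→Eg: bottleneck 2, flow now 16.
Augment In→R2→D→R1→Eg: bottleneck 1, flow now 17.
No augmenting path remains; maximum flow = 17.
By max-flow min-cut, the minimum cut capacity equals the max flow.
In the residual graph, reachable from In: {In, R3, R2, C, B, E}.
Min-cut edges: R2→D (3), B→R1 (2), E→F (10), E→R1 (2); capacity 3 + 2 + 10 + 2 = 17.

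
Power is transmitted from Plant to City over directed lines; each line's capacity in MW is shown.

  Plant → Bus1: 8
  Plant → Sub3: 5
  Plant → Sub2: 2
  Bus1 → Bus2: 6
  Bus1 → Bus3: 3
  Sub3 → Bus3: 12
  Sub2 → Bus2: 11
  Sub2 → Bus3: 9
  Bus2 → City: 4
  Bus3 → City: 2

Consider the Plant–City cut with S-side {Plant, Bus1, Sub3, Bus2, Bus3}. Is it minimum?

Given cut capacity: 2 + 4 + 2 = 8.
Augment Plant→Bus1→Bus2→City: bottleneck 4, flow now 4.
Augment Plant→Bus1→Bus3→City: bottleneck 2, flow now 6.
No augmenting path remains; maximum flow = 6.
In the residual graph, reachable from Plant: {Plant, Bus1, Sub3, Sub2, Bus2, Bus3}.
Min-cut edges: Bus2→City (4), Bus3→City (2); capacity 4 + 2 = 6.
Cut capacity 8 exceeds the max flow 6, so it is not minimum.

No — its capacity is 8, but the minimum cut has capacity 6.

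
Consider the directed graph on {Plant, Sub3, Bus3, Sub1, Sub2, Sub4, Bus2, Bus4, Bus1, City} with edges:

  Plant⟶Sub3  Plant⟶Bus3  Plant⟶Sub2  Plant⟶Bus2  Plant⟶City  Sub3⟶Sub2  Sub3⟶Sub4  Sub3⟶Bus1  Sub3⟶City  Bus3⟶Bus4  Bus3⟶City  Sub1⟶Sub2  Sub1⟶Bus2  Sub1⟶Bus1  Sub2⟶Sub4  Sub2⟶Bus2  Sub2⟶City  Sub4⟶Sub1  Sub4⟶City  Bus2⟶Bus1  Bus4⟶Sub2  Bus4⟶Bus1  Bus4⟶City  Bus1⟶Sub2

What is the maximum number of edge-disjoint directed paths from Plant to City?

5

Assign every edge capacity 1; by Menger, the answer equals the max flow.
Path Plant→City (+1); total 1.
Path Plant→Sub3→City (+1); total 2.
Path Plant→Bus3→City (+1); total 3.
Path Plant→Sub2→City (+1); total 4.
Path Plant→Bus2→Bus1→Sub2→Sub4→City (+1); total 5.
No residual Plant→City path; max flow = 5.
Certifying cut of size 5: {Plant→Bus2, Plant→Bus3, Plant→City, Plant→Sub2, Plant→Sub3}.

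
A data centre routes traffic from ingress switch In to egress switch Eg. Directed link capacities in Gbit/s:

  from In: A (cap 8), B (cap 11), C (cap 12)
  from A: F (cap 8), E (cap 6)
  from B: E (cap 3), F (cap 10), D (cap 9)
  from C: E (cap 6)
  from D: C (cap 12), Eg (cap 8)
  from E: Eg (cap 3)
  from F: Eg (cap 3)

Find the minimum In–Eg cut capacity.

14

Augment In→A→E→Eg: bottleneck 3, flow now 3.
Augment In→A→F→Eg: bottleneck 3, flow now 6.
Augment In→B→D→Eg: bottleneck 8, flow now 14.
No augmenting path remains; maximum flow = 14.
By max-flow min-cut, the minimum cut capacity equals the max flow.
In the residual graph, reachable from In: {In, A, B, C, D, E, F}.
Min-cut edges: D→Eg (8), E→Eg (3), F→Eg (3); capacity 8 + 3 + 3 = 14.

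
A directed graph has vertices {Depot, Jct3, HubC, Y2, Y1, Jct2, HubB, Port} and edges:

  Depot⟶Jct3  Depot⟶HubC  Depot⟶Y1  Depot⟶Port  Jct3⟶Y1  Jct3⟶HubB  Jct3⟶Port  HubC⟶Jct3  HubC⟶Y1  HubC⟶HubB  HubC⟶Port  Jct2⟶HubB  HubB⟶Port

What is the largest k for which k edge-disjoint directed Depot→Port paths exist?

3

Assign every edge capacity 1; by Menger, the answer equals the max flow.
Path Depot→Port (+1); total 1.
Path Depot→Jct3→Port (+1); total 2.
Path Depot→HubC→Port (+1); total 3.
No residual Depot→Port path; max flow = 3.
Certifying cut of size 3: {Depot→HubC, Depot→Jct3, Depot→Port}.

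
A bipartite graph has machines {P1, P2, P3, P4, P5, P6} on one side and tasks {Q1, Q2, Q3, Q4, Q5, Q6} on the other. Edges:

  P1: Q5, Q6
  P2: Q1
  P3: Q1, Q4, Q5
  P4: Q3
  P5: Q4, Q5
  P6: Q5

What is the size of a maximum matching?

5

Unit-capacity flow: source→left, listed edges, right→sink; max matching = max flow.
Augmenting path P1→Q5 (+1); matched 1.
Augmenting path P2→Q1 (+1); matched 2.
Augmenting path P3→Q4 (+1); matched 3.
Augmenting path P4→Q3 (+1); matched 4.
Augmenting path P5→Q5→P1→Q6 (+1); matched 5.
No augmenting path remains; maximum matching = 5.
König certificate: {P1, P4, Q1, Q4, Q5} is a vertex cover of size 5 (every listed pair touches it), so no matching can be larger.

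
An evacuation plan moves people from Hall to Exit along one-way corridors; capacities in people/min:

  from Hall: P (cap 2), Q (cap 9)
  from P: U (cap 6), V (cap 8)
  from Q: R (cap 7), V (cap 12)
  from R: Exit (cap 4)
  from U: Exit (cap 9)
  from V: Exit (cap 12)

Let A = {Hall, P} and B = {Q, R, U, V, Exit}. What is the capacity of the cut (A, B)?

Edges leaving {Hall, P}: Hall→Q (9), P→U (6), P→V (8).
Cut capacity = 9 + 6 + 8 = 23.

23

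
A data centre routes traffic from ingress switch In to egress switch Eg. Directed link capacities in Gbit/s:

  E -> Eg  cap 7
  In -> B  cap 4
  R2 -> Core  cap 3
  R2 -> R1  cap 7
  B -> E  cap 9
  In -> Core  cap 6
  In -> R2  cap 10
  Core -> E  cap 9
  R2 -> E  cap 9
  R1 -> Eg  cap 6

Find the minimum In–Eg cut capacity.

Augment In→B→E→Eg: bottleneck 4, flow now 4.
Augment In→Core→E→Eg: bottleneck 3, flow now 7.
Augment In→R2→R1→Eg: bottleneck 6, flow now 13.
No augmenting path remains; maximum flow = 13.
By max-flow min-cut, the minimum cut capacity equals the max flow.
In the residual graph, reachable from In: {In, B, Core, R2, R1, E}.
Min-cut edges: R1→Eg (6), E→Eg (7); capacity 6 + 7 = 13.

13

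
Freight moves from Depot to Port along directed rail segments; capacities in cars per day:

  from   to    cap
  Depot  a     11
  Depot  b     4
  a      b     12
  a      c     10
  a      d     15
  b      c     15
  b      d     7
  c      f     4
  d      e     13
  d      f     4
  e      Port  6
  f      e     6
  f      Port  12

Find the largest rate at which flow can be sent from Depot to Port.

14

Augment Depot→a→c→f→Port: bottleneck 4, flow now 4.
Augment Depot→a→d→e→Port: bottleneck 6, flow now 10.
Augment Depot→a→d→f→Port: bottleneck 1, flow now 11.
Augment Depot→b→d→f→Port: bottleneck 3, flow now 14.
No augmenting path remains; maximum flow = 14.
In the residual graph, reachable from Depot: {Depot, a, b, c, d, e}.
Min-cut edges: c→f (4), d→f (4), e→Port (6); capacity 4 + 4 + 6 = 14.
This cut is saturated, so no flow can exceed 14.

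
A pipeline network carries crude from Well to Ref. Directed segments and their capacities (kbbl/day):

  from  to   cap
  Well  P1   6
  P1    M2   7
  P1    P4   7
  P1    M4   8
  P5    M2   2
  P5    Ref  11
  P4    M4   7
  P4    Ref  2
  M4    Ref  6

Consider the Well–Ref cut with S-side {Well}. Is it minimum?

Given cut capacity: 6 = 6.
Augment Well→P1→P4→Ref: bottleneck 2, flow now 2.
Augment Well→P1→M4→Ref: bottleneck 4, flow now 6.
No augmenting path remains; maximum flow = 6.
Cut capacity 6 equals the max flow, so it is a minimum cut.

Yes — it is a minimum cut (capacity 6).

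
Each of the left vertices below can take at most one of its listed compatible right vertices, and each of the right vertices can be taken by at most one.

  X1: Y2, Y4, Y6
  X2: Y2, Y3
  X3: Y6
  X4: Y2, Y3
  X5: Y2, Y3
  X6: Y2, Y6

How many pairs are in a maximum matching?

4

Unit-capacity flow: source→left, listed edges, right→sink; max matching = max flow.
Augmenting path X1→Y2 (+1); matched 1.
Augmenting path X2→Y3 (+1); matched 2.
Augmenting path X3→Y6 (+1); matched 3.
Augmenting path X4→Y2→X1→Y4 (+1); matched 4.
No augmenting path remains; maximum matching = 4.
König certificate: {X1, Y2, Y3, Y6} is a vertex cover of size 4 (every listed pair touches it), so no matching can be larger.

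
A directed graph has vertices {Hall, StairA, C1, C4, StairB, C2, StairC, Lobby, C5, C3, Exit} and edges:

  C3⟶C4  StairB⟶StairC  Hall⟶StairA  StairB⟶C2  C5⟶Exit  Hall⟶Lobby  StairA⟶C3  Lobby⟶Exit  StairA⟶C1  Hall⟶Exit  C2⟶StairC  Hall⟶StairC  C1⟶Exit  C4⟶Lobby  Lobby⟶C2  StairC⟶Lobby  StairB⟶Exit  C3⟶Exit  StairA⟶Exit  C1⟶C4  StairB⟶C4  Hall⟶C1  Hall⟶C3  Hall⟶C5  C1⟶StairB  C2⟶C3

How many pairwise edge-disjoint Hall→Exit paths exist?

Assign every edge capacity 1; by Menger, the answer equals the max flow.
Path Hall→Exit (+1); total 1.
Path Hall→StairA→Exit (+1); total 2.
Path Hall→C1→Exit (+1); total 3.
Path Hall→Lobby→Exit (+1); total 4.
Path Hall→C5→Exit (+1); total 5.
Path Hall→C3→Exit (+1); total 6.
No residual Hall→Exit path; max flow = 6.
Certifying cut of size 6: {C3→Exit, Hall→C1, Hall→C5, Hall→Exit, Hall→StairA, Lobby→Exit}.

6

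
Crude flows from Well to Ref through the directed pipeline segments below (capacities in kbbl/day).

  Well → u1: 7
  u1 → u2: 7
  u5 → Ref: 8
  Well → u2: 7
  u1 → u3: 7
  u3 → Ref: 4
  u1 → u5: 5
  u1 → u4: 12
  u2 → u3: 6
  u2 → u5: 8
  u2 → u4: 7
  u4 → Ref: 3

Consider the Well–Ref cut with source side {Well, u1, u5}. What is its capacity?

41

Edges leaving {Well, u1, u5}: Well→u2 (7), u1→u2 (7), u1→u3 (7), u1→u4 (12), u5→Ref (8).
Cut capacity = 7 + 7 + 7 + 12 + 8 = 41.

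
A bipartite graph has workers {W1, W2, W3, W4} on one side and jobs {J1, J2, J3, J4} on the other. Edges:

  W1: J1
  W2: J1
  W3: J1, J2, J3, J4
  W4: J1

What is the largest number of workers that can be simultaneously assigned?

2

Unit-capacity flow: source→left, listed edges, right→sink; max matching = max flow.
Augmenting path W1→J1 (+1); matched 1.
Augmenting path W3→J2 (+1); matched 2.
No augmenting path remains; maximum matching = 2.
König certificate: {W3, J1} is a vertex cover of size 2 (every listed pair touches it), so no matching can be larger.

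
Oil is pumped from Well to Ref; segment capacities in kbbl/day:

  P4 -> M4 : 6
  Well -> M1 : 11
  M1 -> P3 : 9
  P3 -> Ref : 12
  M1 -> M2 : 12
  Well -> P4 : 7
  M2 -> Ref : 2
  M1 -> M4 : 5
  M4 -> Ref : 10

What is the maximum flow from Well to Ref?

17

Augment Well→M1→M4→Ref: bottleneck 5, flow now 5.
Augment Well→M1→M2→Ref: bottleneck 2, flow now 7.
Augment Well→M1→P3→Ref: bottleneck 4, flow now 11.
Augment Well→P4→M4→Ref: bottleneck 5, flow now 16.
Augment Well→P4→M4→M1→P3→Ref: bottleneck 1, flow now 17. (uses reverse residual edge)
No augmenting path remains; maximum flow = 17.
In the residual graph, reachable from Well: {Well, P4}.
Min-cut edges: Well→M1 (11), P4→M4 (6); capacity 11 + 6 = 17.
This cut is saturated, so no flow can exceed 17.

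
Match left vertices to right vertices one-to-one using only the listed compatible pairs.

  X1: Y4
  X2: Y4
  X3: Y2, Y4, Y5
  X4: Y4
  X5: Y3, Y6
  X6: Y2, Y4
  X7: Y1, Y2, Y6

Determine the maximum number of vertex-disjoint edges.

5

Unit-capacity flow: source→left, listed edges, right→sink; max matching = max flow.
Augmenting path X1→Y4 (+1); matched 1.
Augmenting path X3→Y2 (+1); matched 2.
Augmenting path X5→Y3 (+1); matched 3.
Augmenting path X7→Y1 (+1); matched 4.
Augmenting path X6→Y2→X3→Y5 (+1); matched 5.
No augmenting path remains; maximum matching = 5.
König certificate: {X3, X5, X6, X7, Y4} is a vertex cover of size 5 (every listed pair touches it), so no matching can be larger.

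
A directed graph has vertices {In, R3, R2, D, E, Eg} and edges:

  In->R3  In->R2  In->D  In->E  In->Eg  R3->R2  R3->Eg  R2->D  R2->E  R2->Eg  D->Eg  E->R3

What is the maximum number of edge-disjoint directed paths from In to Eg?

4

Assign every edge capacity 1; by Menger, the answer equals the max flow.
Path In→Eg (+1); total 1.
Path In→R3→Eg (+1); total 2.
Path In→R2→Eg (+1); total 3.
Path In→D→Eg (+1); total 4.
No residual In→Eg path; max flow = 4.
Certifying cut of size 4: {D→Eg, In→Eg, R2→Eg, R3→Eg}.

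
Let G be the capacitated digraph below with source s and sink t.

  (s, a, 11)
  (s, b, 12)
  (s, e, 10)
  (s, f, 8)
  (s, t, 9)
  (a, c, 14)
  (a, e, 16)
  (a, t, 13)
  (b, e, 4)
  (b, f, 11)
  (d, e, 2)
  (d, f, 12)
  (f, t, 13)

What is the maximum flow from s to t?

33

Augment s→t: bottleneck 9, flow now 9.
Augment s→a→t: bottleneck 11, flow now 20.
Augment s→f→t: bottleneck 8, flow now 28.
Augment s→b→f→t: bottleneck 5, flow now 33.
No augmenting path remains; maximum flow = 33.
In the residual graph, reachable from s: {s, b, e, f}.
Min-cut edges: s→a (11), s→t (9), f→t (13); capacity 11 + 9 + 13 = 33.
This cut is saturated, so no flow can exceed 33.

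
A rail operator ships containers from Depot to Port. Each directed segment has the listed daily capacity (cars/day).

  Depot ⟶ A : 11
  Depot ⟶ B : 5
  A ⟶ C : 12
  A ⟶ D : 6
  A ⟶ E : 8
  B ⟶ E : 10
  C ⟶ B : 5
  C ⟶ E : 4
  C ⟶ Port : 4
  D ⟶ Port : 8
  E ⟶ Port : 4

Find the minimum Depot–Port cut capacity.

14

Augment Depot→A→C→Port: bottleneck 4, flow now 4.
Augment Depot→A→D→Port: bottleneck 6, flow now 10.
Augment Depot→A→E→Port: bottleneck 1, flow now 11.
Augment Depot→B→E→Port: bottleneck 3, flow now 14.
No augmenting path remains; maximum flow = 14.
By max-flow min-cut, the minimum cut capacity equals the max flow.
In the residual graph, reachable from Depot: {Depot, A, B, C, E}.
Min-cut edges: A→D (6), C→Port (4), E→Port (4); capacity 6 + 4 + 4 = 14.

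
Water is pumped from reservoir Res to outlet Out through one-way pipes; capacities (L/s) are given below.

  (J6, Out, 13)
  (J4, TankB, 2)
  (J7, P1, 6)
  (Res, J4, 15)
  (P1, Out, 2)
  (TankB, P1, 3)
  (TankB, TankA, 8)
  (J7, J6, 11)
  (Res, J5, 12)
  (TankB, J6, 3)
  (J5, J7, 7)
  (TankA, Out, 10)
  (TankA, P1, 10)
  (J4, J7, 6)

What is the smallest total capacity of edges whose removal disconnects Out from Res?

15

Augment Res→J5→J7→J6→Out: bottleneck 7, flow now 7.
Augment Res→J4→J7→J6→Out: bottleneck 4, flow now 11.
Augment Res→J4→J7→P1→Out: bottleneck 2, flow now 13.
Augment Res→J4→TankB→J6→Out: bottleneck 2, flow now 15.
No augmenting path remains; maximum flow = 15.
By max-flow min-cut, the minimum cut capacity equals the max flow.
In the residual graph, reachable from Res: {Res, J5, J4}.
Min-cut edges: J5→J7 (7), J4→J7 (6), J4→TankB (2); capacity 7 + 6 + 2 = 15.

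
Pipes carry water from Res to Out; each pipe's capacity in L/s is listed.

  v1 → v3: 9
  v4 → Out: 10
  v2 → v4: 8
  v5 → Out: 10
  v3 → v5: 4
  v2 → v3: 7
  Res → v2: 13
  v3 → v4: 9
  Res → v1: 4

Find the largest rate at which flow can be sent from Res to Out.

Augment Res→v2→v4→Out: bottleneck 8, flow now 8.
Augment Res→v1→v3→v4→Out: bottleneck 2, flow now 10.
Augment Res→v1→v3→v5→Out: bottleneck 2, flow now 12.
Augment Res→v2→v3→v5→Out: bottleneck 2, flow now 14.
No augmenting path remains; maximum flow = 14.
In the residual graph, reachable from Res: {Res, v1, v2, v3, v4}.
Min-cut edges: v3→v5 (4), v4→Out (10); capacity 4 + 10 = 14.
This cut is saturated, so no flow can exceed 14.

14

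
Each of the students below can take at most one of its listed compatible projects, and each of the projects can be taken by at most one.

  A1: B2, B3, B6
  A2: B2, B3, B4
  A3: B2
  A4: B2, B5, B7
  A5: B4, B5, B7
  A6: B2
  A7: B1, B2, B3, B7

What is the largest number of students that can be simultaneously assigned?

6

Unit-capacity flow: source→left, listed edges, right→sink; max matching = max flow.
Augmenting path A1→B2 (+1); matched 1.
Augmenting path A2→B3 (+1); matched 2.
Augmenting path A4→B5 (+1); matched 3.
Augmenting path A5→B4 (+1); matched 4.
Augmenting path A7→B1 (+1); matched 5.
Augmenting path A3→B2→A1→B6 (+1); matched 6.
No augmenting path remains; maximum matching = 6.
König certificate: {A1, A2, A4, A5, A7, B2} is a vertex cover of size 6 (every listed pair touches it), so no matching can be larger.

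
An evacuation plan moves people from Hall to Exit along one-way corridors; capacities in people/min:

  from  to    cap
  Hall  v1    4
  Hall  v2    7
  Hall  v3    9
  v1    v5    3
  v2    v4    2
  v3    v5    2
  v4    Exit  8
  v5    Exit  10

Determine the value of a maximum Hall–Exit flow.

Augment Hall→v1→v5→Exit: bottleneck 3, flow now 3.
Augment Hall→v2→v4→Exit: bottleneck 2, flow now 5.
Augment Hall→v3→v5→Exit: bottleneck 2, flow now 7.
No augmenting path remains; maximum flow = 7.
In the residual graph, reachable from Hall: {Hall, v1, v2, v3}.
Min-cut edges: v1→v5 (3), v2→v4 (2), v3→v5 (2); capacity 3 + 2 + 2 = 7.
This cut is saturated, so no flow can exceed 7.

7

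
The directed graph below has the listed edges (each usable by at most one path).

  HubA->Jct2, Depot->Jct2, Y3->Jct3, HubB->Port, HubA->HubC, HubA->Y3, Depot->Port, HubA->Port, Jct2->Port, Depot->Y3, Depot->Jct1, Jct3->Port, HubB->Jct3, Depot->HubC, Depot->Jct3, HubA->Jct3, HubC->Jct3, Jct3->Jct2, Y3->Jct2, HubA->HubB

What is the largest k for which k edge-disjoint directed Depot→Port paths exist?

Assign every edge capacity 1; by Menger, the answer equals the max flow.
Path Depot→Port (+1); total 1.
Path Depot→Jct2→Port (+1); total 2.
Path Depot→Jct3→Port (+1); total 3.
No residual Depot→Port path; max flow = 3.
Certifying cut of size 3: {Depot→Port, Jct2→Port, Jct3→Port}.

3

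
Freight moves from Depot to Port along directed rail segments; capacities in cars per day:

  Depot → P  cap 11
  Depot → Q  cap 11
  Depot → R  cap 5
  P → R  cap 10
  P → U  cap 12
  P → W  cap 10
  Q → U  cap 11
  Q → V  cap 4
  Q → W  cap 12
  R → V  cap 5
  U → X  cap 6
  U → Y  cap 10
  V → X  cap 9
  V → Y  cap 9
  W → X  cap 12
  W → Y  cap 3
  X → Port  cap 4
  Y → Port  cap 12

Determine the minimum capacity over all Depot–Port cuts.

16

Augment Depot→P→U→X→Port: bottleneck 4, flow now 4.
Augment Depot→P→U→Y→Port: bottleneck 7, flow now 11.
Augment Depot→Q→U→Y→Port: bottleneck 3, flow now 14.
Augment Depot→Q→V→Y→Port: bottleneck 2, flow now 16.
No augmenting path remains; maximum flow = 16.
By max-flow min-cut, the minimum cut capacity equals the max flow.
In the residual graph, reachable from Depot: {Depot, P, Q, R, U, V, W, X, Y}.
Min-cut edges: X→Port (4), Y→Port (12); capacity 4 + 12 = 16.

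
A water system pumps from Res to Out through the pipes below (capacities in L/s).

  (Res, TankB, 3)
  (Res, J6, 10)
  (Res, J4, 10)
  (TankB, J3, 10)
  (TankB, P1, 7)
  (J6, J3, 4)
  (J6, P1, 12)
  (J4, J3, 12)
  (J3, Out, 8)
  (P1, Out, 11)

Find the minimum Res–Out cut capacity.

Augment Res→TankB→J3→Out: bottleneck 3, flow now 3.
Augment Res→J6→J3→Out: bottleneck 4, flow now 7.
Augment Res→J6→P1→Out: bottleneck 6, flow now 13.
Augment Res→J4→J3→Out: bottleneck 1, flow now 14.
Augment Res→J4→J3→TankB→P1→Out: bottleneck 3, flow now 17. (uses reverse residual edge)
Augment Res→J4→J3→J6→P1→Out: bottleneck 2, flow now 19. (uses reverse residual edge)
No augmenting path remains; maximum flow = 19.
By max-flow min-cut, the minimum cut capacity equals the max flow.
In the residual graph, reachable from Res: {Res, TankB, J6, J4, J3, P1}.
Min-cut edges: J3→Out (8), P1→Out (11); capacity 8 + 11 = 19.

19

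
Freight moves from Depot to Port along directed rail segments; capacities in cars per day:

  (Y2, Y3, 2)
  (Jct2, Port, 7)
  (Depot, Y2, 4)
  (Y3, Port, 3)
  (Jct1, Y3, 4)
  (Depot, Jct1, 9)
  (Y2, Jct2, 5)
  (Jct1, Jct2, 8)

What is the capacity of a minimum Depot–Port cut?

Augment Depot→Y2→Jct2→Port: bottleneck 4, flow now 4.
Augment Depot→Jct1→Jct2→Port: bottleneck 3, flow now 7.
Augment Depot→Jct1→Y3→Port: bottleneck 3, flow now 10.
No augmenting path remains; maximum flow = 10.
By max-flow min-cut, the minimum cut capacity equals the max flow.
In the residual graph, reachable from Depot: {Depot, Y2, Jct1, Jct2, Y3}.
Min-cut edges: Jct2→Port (7), Y3→Port (3); capacity 7 + 3 = 10.

10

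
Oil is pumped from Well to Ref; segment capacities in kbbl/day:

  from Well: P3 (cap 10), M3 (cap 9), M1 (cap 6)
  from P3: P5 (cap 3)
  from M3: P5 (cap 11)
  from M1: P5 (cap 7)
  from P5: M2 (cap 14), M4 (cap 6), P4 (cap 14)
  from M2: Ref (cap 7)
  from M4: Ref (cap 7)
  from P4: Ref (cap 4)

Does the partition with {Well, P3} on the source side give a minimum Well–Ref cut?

No — its capacity is 18, but the minimum cut has capacity 17.

Given cut capacity: 9 + 6 + 3 = 18.
Augment Well→P3→P5→M2→Ref: bottleneck 3, flow now 3.
Augment Well→M3→P5→M2→Ref: bottleneck 4, flow now 7.
Augment Well→M3→P5→M4→Ref: bottleneck 5, flow now 12.
Augment Well→M1→P5→M4→Ref: bottleneck 1, flow now 13.
Augment Well→M1→P5→P4→Ref: bottleneck 4, flow now 17.
No augmenting path remains; maximum flow = 17.
In the residual graph, reachable from Well: {Well, P3, M3, M1, P5, M2, P4}.
Min-cut edges: P5→M4 (6), M2→Ref (7), P4→Ref (4); capacity 6 + 7 + 4 = 17.
Cut capacity 18 exceeds the max flow 17, so it is not minimum.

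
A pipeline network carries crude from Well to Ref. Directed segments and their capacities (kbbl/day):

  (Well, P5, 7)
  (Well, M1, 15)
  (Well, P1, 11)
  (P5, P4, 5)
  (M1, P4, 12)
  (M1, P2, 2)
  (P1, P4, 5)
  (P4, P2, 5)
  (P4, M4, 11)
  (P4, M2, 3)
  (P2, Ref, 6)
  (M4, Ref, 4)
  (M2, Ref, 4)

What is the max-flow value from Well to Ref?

Augment Well→M1→P2→Ref: bottleneck 2, flow now 2.
Augment Well→P5→P4→P2→Ref: bottleneck 4, flow now 6.
Augment Well→P5→P4→M4→Ref: bottleneck 1, flow now 7.
Augment Well→M1→P4→M4→Ref: bottleneck 3, flow now 10.
Augment Well→M1→P4→M2→Ref: bottleneck 3, flow now 13.
No augmenting path remains; maximum flow = 13.
In the residual graph, reachable from Well: {Well, P5, M1, P1, P4, P2, M4}.
Min-cut edges: P4→M2 (3), P2→Ref (6), M4→Ref (4); capacity 3 + 6 + 4 = 13.
This cut is saturated, so no flow can exceed 13.

13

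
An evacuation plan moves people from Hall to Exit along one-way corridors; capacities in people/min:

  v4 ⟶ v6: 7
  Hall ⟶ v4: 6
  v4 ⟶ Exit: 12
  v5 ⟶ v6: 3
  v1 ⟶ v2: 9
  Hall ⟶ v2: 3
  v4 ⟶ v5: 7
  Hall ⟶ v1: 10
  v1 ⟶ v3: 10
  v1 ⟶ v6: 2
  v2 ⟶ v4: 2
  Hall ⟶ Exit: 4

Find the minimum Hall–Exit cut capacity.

Augment Hall→Exit: bottleneck 4, flow now 4.
Augment Hall→v4→Exit: bottleneck 6, flow now 10.
Augment Hall→v2→v4→Exit: bottleneck 2, flow now 12.
No augmenting path remains; maximum flow = 12.
By max-flow min-cut, the minimum cut capacity equals the max flow.
In the residual graph, reachable from Hall: {Hall, v1, v2, v3, v6}.
Min-cut edges: Hall→v4 (6), Hall→Exit (4), v2→v4 (2); capacity 6 + 4 + 2 = 12.

12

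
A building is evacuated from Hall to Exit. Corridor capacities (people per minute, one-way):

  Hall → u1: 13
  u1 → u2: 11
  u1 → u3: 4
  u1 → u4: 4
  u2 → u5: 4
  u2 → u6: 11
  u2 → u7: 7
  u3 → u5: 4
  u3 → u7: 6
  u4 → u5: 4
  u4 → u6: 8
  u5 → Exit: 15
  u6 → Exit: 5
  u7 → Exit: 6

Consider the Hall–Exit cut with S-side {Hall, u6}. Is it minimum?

No — its capacity is 18, but the minimum cut has capacity 13.

Given cut capacity: 13 + 5 = 18.
Augment Hall→u1→u2→u5→Exit: bottleneck 4, flow now 4.
Augment Hall→u1→u2→u6→Exit: bottleneck 5, flow now 9.
Augment Hall→u1→u2→u7→Exit: bottleneck 2, flow now 11.
Augment Hall→u1→u3→u5→Exit: bottleneck 2, flow now 13.
No augmenting path remains; maximum flow = 13.
In the residual graph, reachable from Hall: {Hall}.
Min-cut edges: Hall→u1 (13); capacity 13 = 13.
Cut capacity 18 exceeds the max flow 13, so it is not minimum.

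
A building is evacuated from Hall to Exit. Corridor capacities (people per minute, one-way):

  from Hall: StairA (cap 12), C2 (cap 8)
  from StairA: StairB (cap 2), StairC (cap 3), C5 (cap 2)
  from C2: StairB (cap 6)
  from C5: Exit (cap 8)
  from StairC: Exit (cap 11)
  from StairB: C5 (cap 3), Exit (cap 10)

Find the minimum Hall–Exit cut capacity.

13

Augment Hall→StairA→C5→Exit: bottleneck 2, flow now 2.
Augment Hall→StairA→StairC→Exit: bottleneck 3, flow now 5.
Augment Hall→StairA→StairB→Exit: bottleneck 2, flow now 7.
Augment Hall→C2→StairB→Exit: bottleneck 6, flow now 13.
No augmenting path remains; maximum flow = 13.
By max-flow min-cut, the minimum cut capacity equals the max flow.
In the residual graph, reachable from Hall: {Hall, StairA, C2}.
Min-cut edges: StairA→C5 (2), StairA→StairC (3), StairA→StairB (2), C2→StairB (6); capacity 2 + 3 + 2 + 6 = 13.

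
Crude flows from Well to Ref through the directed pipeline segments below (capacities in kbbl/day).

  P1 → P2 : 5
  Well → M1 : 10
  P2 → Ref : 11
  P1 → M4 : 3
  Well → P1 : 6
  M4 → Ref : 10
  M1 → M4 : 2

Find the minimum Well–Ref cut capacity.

Augment Well→M1→M4→Ref: bottleneck 2, flow now 2.
Augment Well→P1→P2→Ref: bottleneck 5, flow now 7.
Augment Well→P1→M4→Ref: bottleneck 1, flow now 8.
No augmenting path remains; maximum flow = 8.
By max-flow min-cut, the minimum cut capacity equals the max flow.
In the residual graph, reachable from Well: {Well, M1}.
Min-cut edges: Well→P1 (6), M1→M4 (2); capacity 6 + 2 = 8.

8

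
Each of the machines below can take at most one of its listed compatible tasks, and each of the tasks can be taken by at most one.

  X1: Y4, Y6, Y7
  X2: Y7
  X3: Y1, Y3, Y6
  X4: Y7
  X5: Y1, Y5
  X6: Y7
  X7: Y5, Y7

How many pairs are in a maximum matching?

Unit-capacity flow: source→left, listed edges, right→sink; max matching = max flow.
Augmenting path X1→Y4 (+1); matched 1.
Augmenting path X2→Y7 (+1); matched 2.
Augmenting path X3→Y1 (+1); matched 3.
Augmenting path X5→Y5 (+1); matched 4.
Augmenting path X7→Y5→X5→Y1→X3→Y3 (+1); matched 5.
No augmenting path remains; maximum matching = 5.
König certificate: {X1, X3, X5, X7, Y7} is a vertex cover of size 5 (every listed pair touches it), so no matching can be larger.

5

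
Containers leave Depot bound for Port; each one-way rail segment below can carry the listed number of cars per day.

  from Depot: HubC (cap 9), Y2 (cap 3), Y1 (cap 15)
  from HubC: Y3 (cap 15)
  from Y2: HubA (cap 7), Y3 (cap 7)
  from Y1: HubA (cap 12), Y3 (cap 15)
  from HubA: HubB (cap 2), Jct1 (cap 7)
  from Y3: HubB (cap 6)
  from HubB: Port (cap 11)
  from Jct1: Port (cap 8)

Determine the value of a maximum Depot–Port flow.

15

Augment Depot→HubC→Y3→HubB→Port: bottleneck 6, flow now 6.
Augment Depot→Y2→HubA→HubB→Port: bottleneck 2, flow now 8.
Augment Depot→Y2→HubA→Jct1→Port: bottleneck 1, flow now 9.
Augment Depot→Y1→HubA→Jct1→Port: bottleneck 6, flow now 15.
No augmenting path remains; maximum flow = 15.
In the residual graph, reachable from Depot: {Depot, HubC, Y2, Y1, HubA, Y3}.
Min-cut edges: HubA→HubB (2), HubA→Jct1 (7), Y3→HubB (6); capacity 2 + 7 + 6 = 15.
This cut is saturated, so no flow can exceed 15.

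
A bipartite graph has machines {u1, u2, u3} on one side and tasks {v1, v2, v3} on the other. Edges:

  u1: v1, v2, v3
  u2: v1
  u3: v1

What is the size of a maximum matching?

2

Unit-capacity flow: source→left, listed edges, right→sink; max matching = max flow.
Augmenting path u1→v1 (+1); matched 1.
Augmenting path u2→v1→u1→v2 (+1); matched 2.
No augmenting path remains; maximum matching = 2.
König certificate: {u1, v1} is a vertex cover of size 2 (every listed pair touches it), so no matching can be larger.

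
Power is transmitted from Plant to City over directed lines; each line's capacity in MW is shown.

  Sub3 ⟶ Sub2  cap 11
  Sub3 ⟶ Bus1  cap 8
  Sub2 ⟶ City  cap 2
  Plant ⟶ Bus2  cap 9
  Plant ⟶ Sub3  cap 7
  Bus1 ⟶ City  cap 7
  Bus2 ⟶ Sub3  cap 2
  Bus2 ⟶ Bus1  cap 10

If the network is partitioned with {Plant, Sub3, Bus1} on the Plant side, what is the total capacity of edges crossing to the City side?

Edges leaving {Plant, Sub3, Bus1}: Plant→Bus2 (9), Sub3→Sub2 (11), Bus1→City (7).
Cut capacity = 9 + 11 + 7 = 27.

27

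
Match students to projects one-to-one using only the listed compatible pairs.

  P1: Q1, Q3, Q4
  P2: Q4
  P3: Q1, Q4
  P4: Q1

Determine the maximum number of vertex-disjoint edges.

3

Unit-capacity flow: source→left, listed edges, right→sink; max matching = max flow.
Augmenting path P1→Q1 (+1); matched 1.
Augmenting path P2→Q4 (+1); matched 2.
Augmenting path P3→Q1→P1→Q3 (+1); matched 3.
No augmenting path remains; maximum matching = 3.
König certificate: {P1, Q1, Q4} is a vertex cover of size 3 (every listed pair touches it), so no matching can be larger.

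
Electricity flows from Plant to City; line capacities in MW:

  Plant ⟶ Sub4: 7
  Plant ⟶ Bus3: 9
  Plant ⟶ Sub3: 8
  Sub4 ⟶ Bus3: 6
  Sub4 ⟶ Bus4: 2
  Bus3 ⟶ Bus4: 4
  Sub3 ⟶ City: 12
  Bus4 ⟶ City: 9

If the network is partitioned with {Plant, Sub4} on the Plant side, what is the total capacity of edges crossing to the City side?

25

Edges leaving {Plant, Sub4}: Plant→Bus3 (9), Plant→Sub3 (8), Sub4→Bus3 (6), Sub4→Bus4 (2).
Cut capacity = 9 + 8 + 6 + 2 = 25.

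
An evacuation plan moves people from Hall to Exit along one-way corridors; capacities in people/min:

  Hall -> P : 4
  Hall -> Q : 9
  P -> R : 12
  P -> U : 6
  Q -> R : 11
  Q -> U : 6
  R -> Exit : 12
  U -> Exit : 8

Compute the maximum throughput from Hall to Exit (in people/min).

13

Augment Hall→P→R→Exit: bottleneck 4, flow now 4.
Augment Hall→Q→R→Exit: bottleneck 8, flow now 12.
Augment Hall→Q→U→Exit: bottleneck 1, flow now 13.
No augmenting path remains; maximum flow = 13.
In the residual graph, reachable from Hall: {Hall}.
Min-cut edges: Hall→P (4), Hall→Q (9); capacity 4 + 9 = 13.
This cut is saturated, so no flow can exceed 13.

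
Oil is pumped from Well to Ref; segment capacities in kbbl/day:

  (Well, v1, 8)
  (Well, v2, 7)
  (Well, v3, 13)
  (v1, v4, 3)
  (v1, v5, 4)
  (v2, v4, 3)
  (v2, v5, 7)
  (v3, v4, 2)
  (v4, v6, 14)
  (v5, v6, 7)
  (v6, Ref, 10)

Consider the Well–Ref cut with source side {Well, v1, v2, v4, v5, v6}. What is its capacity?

23

Edges leaving {Well, v1, v2, v4, v5, v6}: Well→v3 (13), v6→Ref (10).
Cut capacity = 13 + 10 = 23.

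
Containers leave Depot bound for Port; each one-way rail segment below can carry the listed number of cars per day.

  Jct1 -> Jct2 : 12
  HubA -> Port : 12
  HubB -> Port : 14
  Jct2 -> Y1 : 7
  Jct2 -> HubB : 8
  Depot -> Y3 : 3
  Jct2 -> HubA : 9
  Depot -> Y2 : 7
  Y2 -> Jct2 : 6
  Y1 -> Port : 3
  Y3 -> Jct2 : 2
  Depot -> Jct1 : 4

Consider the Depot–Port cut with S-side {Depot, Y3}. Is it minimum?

Given cut capacity: 7 + 4 + 2 = 13.
Augment Depot→Y2→Jct2→HubB→Port: bottleneck 6, flow now 6.
Augment Depot→Y3→Jct2→HubB→Port: bottleneck 2, flow now 8.
Augment Depot→Jct1→Jct2→Y1→Port: bottleneck 3, flow now 11.
Augment Depot→Jct1→Jct2→HubA→Port: bottleneck 1, flow now 12.
No augmenting path remains; maximum flow = 12.
In the residual graph, reachable from Depot: {Depot, Y2, Y3}.
Min-cut edges: Depot→Jct1 (4), Y2→Jct2 (6), Y3→Jct2 (2); capacity 4 + 6 + 2 = 12.
Cut capacity 13 exceeds the max flow 12, so it is not minimum.

No — its capacity is 13, but the minimum cut has capacity 12.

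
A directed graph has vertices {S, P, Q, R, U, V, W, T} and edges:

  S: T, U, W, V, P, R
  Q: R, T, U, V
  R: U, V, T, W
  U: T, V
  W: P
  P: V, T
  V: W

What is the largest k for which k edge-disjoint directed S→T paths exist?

4

Assign every edge capacity 1; by Menger, the answer equals the max flow.
Path S→T (+1); total 1.
Path S→P→T (+1); total 2.
Path S→R→T (+1); total 3.
Path S→U→T (+1); total 4.
No residual S→T path; max flow = 4.
Certifying cut of size 4: {P→T, S→R, S→T, S→U}.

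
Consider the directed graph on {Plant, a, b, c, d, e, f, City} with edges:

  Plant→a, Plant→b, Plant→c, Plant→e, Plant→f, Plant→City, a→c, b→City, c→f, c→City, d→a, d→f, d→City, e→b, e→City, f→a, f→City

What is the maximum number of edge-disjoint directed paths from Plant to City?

Assign every edge capacity 1; by Menger, the answer equals the max flow.
Path Plant→City (+1); total 1.
Path Plant→b→City (+1); total 2.
Path Plant→c→City (+1); total 3.
Path Plant→e→City (+1); total 4.
Path Plant→f→City (+1); total 5.
No residual Plant→City path; max flow = 5.
Certifying cut of size 5: {Plant→City, Plant→b, Plant→e, c→City, f→City}.

5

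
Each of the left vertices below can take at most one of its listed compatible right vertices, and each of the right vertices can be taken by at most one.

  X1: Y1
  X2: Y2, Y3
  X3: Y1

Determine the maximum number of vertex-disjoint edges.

2

Unit-capacity flow: source→left, listed edges, right→sink; max matching = max flow.
Augmenting path X1→Y1 (+1); matched 1.
Augmenting path X2→Y2 (+1); matched 2.
No augmenting path remains; maximum matching = 2.
König certificate: {X2, Y1} is a vertex cover of size 2 (every listed pair touches it), so no matching can be larger.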